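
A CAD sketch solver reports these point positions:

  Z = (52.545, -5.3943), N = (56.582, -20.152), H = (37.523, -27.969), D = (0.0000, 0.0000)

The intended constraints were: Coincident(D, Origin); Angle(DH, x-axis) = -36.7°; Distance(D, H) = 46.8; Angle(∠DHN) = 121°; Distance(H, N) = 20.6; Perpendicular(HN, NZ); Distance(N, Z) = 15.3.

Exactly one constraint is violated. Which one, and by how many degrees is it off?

Perpendicular(HN, NZ) — off by 7.00°.

D = (0.00, 0.00) ✓; DH at -36.70° ✓; |DH| = 46.80 ✓; ∠DHN = 121.0° ✓; |HN| = 20.60 ✓; ∠(HN, NZ) = 83.00° ✗; |NZ| = 15.30 ✓.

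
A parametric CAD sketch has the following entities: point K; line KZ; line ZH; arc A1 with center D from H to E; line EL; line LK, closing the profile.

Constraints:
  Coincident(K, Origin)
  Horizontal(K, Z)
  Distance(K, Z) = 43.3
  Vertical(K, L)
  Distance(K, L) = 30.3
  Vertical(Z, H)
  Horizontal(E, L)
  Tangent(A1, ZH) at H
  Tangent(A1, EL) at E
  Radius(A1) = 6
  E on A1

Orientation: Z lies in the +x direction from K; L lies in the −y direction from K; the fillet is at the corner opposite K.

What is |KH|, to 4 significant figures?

49.65

The virtual corner opposite K is at (43.30, -30.30). Since A1 is tangent to ZH there, DH ⟂ ZH and the tangent condition forces DE to be normal to EL, with radius 6.0, so the center D sits 6.0 in from both sides at D = (37.30, -24.30). That places the tangent points at H = (43.30, -24.30) on ZH and E = (37.30, -30.30) on EL. Then |KH| = |H − K| = 49.65.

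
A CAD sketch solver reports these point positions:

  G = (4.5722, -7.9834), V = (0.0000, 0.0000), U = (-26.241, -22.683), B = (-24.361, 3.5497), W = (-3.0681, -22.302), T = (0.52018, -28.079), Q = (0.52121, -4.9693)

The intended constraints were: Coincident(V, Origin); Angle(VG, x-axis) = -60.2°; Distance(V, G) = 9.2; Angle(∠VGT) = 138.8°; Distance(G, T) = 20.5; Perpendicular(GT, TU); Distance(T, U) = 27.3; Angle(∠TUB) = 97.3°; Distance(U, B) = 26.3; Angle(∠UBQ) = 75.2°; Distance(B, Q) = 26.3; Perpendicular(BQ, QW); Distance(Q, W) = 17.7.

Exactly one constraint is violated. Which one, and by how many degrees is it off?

Perpendicular(BQ, QW) — off by 7.20°.

V = (0.00, 0.00) ✓; VG at -60.20° ✓; |VG| = 9.200 ✓; ∠VGT = 138.8° ✓; |GT| = 20.50 ✓; ∠(GT, TU) = 90.00° ✓; |TU| = 27.30 ✓; ∠TUB = 97.30° ✓; |UB| = 26.30 ✓; ∠UBQ = 75.20° ✓; |BQ| = 26.30 ✓; ∠(BQ, QW) = 82.80° ✗; |QW| = 17.70 ✓.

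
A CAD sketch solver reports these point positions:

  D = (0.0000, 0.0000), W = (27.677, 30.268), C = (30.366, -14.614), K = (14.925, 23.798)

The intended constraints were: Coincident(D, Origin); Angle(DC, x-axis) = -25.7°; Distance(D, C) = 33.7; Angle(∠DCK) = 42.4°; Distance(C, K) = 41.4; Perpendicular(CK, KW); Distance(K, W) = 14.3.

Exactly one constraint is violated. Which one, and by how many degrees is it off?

Perpendicular(CK, KW) — off by 5.00°.

D = (0.00, 0.00) ✓; DC at -25.70° ✓; |DC| = 33.70 ✓; ∠DCK = 42.40° ✓; |CK| = 41.40 ✓; ∠(CK, KW) = 85.00° ✗; |KW| = 14.30 ✓.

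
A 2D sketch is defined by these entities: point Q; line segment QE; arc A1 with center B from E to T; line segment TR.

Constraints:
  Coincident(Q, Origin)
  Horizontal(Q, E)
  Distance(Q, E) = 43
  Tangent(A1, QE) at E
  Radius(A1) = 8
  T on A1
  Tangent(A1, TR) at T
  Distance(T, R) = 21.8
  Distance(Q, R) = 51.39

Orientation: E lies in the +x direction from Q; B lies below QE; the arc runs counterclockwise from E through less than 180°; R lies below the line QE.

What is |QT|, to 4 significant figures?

36.68

Checks: ∠(BE, EQ) = 90.00° ✓; |BE| = 8.000 ✓; |BT| = 8.000 ✓; ∠(BT, TR) = 90.00° ✓; |TR| = 21.80 ✓; |QR| = 51.39 ✓.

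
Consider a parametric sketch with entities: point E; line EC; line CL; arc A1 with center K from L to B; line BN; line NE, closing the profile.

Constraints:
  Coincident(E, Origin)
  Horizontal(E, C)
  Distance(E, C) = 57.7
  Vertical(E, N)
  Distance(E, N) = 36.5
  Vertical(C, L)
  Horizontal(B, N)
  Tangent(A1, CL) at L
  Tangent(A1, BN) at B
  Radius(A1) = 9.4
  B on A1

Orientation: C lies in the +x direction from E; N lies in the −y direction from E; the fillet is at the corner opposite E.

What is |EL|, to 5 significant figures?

63.747

E is at the origin; EC is horizontal with |EC| = 57.7 and C on the +x side, so C = (57.700, 0.0000). EN is vertical with |EN| = 36.5 and N on the −y side, so N = (0.0000, -36.500). The virtual corner opposite E is at (57.700, -36.500). Since A1 is tangent to CL there, KL ⟂ CL and tangency of A1 to BN means the radius KB is perpendicular to BN, with radius 9.4, so the center K sits 9.4 in from both sides at K = (48.300, -27.100). That places the tangent points at L = (57.700, -27.100) on CL and B = (48.300, -36.500) on BN. Then |EL| = |L − E| = 63.747.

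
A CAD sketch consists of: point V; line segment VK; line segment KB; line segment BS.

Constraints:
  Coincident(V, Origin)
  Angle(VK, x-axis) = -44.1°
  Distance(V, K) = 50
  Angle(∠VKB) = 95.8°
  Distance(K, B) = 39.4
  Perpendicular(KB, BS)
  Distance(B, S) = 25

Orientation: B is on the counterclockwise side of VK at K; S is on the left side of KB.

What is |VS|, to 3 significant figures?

50.9

V is at the origin; VK runs at -44.1° with length 50.0, so K = 50.0·(cos -44.1°, sin -44.1°) = (35.9, -34.8). ∠VKB = 95.8°, so KB runs at -44.1° + (180° − 95.8°) = 40.1° from the x-axis; with |KB| = 39.4, B = K + 39.4·(cos 40.1°, sin 40.1°) = (66.0, -9.42). KB is perpendicular to BS; with |BS| = 25.0 on the left of KB, S = B + 25.0·(-0.644, 0.765) = (49.9, 9.71). Then |VS| = |S − V| = 50.9.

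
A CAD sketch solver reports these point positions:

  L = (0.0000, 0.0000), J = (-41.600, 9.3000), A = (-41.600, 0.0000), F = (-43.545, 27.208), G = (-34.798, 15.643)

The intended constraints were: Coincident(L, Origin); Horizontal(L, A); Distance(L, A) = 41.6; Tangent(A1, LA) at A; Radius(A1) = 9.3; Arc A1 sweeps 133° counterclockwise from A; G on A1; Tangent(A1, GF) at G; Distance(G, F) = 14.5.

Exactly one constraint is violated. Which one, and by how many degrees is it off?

Tangent(A1, GF) at G — off by 5.90°.

L = (0.00, 0.00) ✓; L.y = 0.00, A.y = 0.00 ✓; |LA| = 41.60 ✓; ∠(JA, AL) = 90.00° ✓; |JA| = 9.300 ✓; bearing(J→G) − bearing(J→A) = 133.0° ✓; |JG| = 9.301 ✓; ∠(JG, GF) = 95.90° ✗; |GF| = 14.50 ✓.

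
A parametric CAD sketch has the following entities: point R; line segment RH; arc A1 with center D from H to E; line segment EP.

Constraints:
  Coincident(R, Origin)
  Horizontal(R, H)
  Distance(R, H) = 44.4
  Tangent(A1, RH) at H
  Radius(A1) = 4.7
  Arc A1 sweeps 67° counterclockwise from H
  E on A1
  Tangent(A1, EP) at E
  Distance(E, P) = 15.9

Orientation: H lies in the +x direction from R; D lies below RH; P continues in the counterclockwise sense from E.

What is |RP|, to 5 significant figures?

38.116

R is at the origin; RH is horizontal with |RH| = 44.4 and H on the +x side, so H = (44.400, 0.0000). Since A1 is tangent to RH there, DH ⟂ RH, so D = H + (0, -4.7) = (44.400, -4.7000). On A1, H sits at bearing 90° from D; a 67° counterclockwise sweep puts E at bearing 157°, so E = D + 4.7·(cos 157°, sin 157°) = (40.074, -2.8636). Tangency of A1 to EP means the radius DE is perpendicular to EP, so EP runs along (−sin 157°, cos 157°); with |EP| = 15.9, P = (33.861, -17.500). Then |RP| = |P − R| = 38.116.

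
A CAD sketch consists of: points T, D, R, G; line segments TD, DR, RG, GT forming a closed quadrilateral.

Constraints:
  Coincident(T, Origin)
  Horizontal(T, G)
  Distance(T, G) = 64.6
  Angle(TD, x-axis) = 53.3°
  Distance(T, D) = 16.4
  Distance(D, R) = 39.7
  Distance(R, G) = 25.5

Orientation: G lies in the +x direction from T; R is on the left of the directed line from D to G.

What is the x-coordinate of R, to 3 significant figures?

48.9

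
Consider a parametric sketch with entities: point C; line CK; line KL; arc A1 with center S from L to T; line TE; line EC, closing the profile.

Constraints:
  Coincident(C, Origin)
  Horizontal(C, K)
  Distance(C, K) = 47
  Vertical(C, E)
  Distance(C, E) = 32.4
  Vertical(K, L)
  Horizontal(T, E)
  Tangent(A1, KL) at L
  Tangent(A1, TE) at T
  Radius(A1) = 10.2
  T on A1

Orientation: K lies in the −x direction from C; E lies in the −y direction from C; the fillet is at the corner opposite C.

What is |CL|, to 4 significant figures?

51.98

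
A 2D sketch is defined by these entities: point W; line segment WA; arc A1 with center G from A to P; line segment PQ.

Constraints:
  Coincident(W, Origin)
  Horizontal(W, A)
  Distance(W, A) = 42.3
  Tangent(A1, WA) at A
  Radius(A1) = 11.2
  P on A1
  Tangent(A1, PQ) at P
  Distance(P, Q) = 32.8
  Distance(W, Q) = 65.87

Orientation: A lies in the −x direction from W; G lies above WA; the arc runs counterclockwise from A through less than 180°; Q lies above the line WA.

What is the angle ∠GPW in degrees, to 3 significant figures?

125°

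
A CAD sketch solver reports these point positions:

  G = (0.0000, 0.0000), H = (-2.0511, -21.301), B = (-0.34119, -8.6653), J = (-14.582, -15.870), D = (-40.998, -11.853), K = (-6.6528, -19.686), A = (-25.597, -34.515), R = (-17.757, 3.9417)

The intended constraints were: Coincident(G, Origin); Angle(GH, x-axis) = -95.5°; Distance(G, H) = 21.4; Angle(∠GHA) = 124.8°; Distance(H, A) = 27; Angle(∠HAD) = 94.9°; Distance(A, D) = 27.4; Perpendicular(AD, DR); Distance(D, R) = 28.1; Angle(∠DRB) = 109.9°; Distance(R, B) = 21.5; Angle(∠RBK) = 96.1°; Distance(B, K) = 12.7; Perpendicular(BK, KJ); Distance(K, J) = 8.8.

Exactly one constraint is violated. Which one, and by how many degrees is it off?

Perpendicular(BK, KJ) — off by 4.10°.

G = (0.00, 0.00) ✓; GH at -95.50° ✓; |GH| = 21.40 ✓; ∠GHA = 124.8° ✓; |HA| = 27.00 ✓; ∠HAD = 94.90° ✓; |AD| = 27.40 ✓; ∠(AD, DR) = 90.00° ✓; |DR| = 28.10 ✓; ∠DRB = 109.9° ✓; |RB| = 21.50 ✓; ∠RBK = 96.10° ✓; |BK| = 12.70 ✓; ∠(BK, KJ) = 85.90° ✗; |KJ| = 8.800 ✓.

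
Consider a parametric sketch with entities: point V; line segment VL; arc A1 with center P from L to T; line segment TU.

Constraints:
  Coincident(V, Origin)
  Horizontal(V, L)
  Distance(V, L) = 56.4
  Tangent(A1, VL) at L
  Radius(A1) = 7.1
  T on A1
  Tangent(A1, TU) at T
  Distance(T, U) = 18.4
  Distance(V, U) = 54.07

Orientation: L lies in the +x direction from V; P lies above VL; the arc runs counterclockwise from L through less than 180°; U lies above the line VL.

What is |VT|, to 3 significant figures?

62.5

V is at the origin; VL is horizontal with |VL| = 56.4 and L on the +x side, so L = (56.4, 0.00). Since A1 is tangent to VL there, PL ⟂ VL, so P = L + (0, 7.1) = (56.4, 7.10). Since PT ⟂ TU (tangency), |PU| = √(7.1² + 18.4²) = 19.7 regardless of where T sits on A1. So U lies on both circle(V, 54.07) and circle(P, 19.7); the above-VL intersection is U = (48.0, 24.9). T is the foot of the tangent from U: T = (61.3, 12.2).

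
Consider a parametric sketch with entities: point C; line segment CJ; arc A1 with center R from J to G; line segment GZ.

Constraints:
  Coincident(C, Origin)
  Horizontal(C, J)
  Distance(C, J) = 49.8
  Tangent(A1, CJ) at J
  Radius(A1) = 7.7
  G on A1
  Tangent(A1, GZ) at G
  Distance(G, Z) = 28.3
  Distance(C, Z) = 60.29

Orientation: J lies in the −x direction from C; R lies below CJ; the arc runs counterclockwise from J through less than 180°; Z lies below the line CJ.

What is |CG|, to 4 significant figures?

57.98

Checks: |RG| = 7.700 ✓; ∠(RG, GZ) = 90.00° ✓; |GZ| = 28.30 ✓; |CZ| = 60.29 ✓.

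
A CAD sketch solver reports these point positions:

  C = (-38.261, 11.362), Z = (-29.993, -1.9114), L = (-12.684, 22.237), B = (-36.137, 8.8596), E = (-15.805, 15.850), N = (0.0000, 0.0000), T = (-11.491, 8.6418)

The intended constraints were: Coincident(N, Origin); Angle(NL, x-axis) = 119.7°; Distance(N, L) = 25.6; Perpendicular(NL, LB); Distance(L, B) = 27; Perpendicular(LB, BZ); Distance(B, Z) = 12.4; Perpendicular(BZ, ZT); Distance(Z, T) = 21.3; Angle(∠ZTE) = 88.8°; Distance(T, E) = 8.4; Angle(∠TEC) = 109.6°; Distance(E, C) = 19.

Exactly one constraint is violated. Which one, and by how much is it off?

Distance(E, C) = 19 — off by 3.90.

N = (0.00, 0.00) ✓; NL at 119.7° ✓; |NL| = 25.60 ✓; ∠(NL, LB) = 90.00° ✓; |LB| = 27.00 ✓; ∠(LB, BZ) = 90.00° ✓; |BZ| = 12.40 ✓; ∠(BZ, ZT) = 90.00° ✓; |ZT| = 21.30 ✓; ∠ZTE = 88.80° ✓; |TE| = 8.401 ✓; ∠TEC = 109.6° ✓; |EC| = 22.90 ✗.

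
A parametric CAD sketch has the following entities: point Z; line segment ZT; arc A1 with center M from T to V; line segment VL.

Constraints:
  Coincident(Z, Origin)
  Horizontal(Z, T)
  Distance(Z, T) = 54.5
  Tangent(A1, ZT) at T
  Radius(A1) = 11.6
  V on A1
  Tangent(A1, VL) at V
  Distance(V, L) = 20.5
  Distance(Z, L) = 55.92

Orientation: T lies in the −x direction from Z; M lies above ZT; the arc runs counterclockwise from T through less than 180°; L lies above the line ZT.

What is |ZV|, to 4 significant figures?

44.82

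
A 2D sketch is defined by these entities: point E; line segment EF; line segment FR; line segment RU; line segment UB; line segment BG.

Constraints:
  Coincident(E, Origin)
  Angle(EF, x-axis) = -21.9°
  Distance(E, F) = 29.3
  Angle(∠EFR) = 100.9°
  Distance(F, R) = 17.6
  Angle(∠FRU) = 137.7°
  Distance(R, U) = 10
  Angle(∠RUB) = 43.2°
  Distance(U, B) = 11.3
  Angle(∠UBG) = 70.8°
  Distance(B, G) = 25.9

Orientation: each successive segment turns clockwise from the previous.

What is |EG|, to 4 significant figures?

53.92

∠RUB = 43.2° gives UB at 79.90° from the x-axis; with |UB| = 11.3, B = (17.79, -23.06). ∠UBG = 70.8° gives BG at -29.30° from the x-axis; with |BG| = 25.9, G = (40.38, -35.73). Then |EG| = |G − E| = 53.92.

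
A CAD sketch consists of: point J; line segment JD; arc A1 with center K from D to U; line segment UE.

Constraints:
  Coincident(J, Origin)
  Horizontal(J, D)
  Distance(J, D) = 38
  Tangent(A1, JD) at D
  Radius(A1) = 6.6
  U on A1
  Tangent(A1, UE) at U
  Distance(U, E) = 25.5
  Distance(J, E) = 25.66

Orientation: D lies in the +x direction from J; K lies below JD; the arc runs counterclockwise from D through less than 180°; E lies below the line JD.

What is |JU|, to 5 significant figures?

33.305

Checks: |KU| = 6.600 ✓; ∠(KU, UE) = 90.00° ✓; |UE| = 25.50 ✓; |JE| = 25.66 ✓.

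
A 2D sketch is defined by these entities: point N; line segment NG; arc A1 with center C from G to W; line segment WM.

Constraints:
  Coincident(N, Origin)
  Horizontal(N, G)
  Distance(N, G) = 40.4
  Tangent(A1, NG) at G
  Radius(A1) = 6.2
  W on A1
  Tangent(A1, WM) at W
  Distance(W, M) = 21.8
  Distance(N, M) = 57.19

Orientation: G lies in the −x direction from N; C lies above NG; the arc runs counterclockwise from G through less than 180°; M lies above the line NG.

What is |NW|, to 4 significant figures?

37.36

N is at the origin; N and G share the same y with |NG| = 40.4 and G on the −x side, so G = (-40.40, 0.000). A1 meets NG tangentially, so CG is at right angles to NG, so C = G + (0, 6.2) = (-40.40, 6.200). Since CW ⟂ WM (tangency), |CM| = √(6.2² + 21.8²) = 22.66 regardless of where W sits on A1. So M lies on both circle(N, 57.19) and circle(C, 22.66); the above-NG intersection is M = (-50.75, 26.36). W is the foot of the tangent from M: W = (-35.87, 10.43).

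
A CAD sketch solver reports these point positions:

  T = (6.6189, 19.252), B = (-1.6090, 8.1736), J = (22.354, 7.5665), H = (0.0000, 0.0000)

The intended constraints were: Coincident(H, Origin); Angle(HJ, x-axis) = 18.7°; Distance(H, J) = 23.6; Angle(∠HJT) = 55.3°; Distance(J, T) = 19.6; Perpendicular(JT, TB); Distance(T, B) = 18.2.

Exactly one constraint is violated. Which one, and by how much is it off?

Distance(T, B) = 18.2 — off by 4.40.

H = (0.00, 0.00) ✓; HJ at 18.70° ✓; |HJ| = 23.60 ✓; ∠HJT = 55.30° ✓; |JT| = 19.60 ✓; ∠(JT, TB) = 90.00° ✓; |TB| = 13.80 ✗.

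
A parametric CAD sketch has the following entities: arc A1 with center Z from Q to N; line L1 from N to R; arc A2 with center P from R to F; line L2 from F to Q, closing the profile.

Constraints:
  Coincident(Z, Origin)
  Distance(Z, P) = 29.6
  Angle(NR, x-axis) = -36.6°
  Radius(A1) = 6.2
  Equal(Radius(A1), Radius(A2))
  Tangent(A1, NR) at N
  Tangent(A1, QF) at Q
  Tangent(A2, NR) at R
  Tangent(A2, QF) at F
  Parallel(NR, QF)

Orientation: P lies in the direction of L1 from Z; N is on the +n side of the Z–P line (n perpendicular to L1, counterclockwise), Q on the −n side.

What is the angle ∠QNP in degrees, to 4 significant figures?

78.17°

The slot axis is L1's direction at -36.6°, so u = (cos -36.6°, sin -36.6°) = (0.8028, -0.5962) and n = (−sin -36.6°, cos -36.6°) = (0.5962, 0.8028). Z is at the origin and P lies 29.6 along u from Z, so P = 29.6·u = (23.76, -17.65). Tangency of A1 to both parallel lines with radius 6.2 puts N and Q at Z ± 6.2·n: N = (3.697, 4.977), Q = (-3.697, -4.977). Then cos ∠QNP = NQ·NP / (|NQ||NP|), giving 78.17°.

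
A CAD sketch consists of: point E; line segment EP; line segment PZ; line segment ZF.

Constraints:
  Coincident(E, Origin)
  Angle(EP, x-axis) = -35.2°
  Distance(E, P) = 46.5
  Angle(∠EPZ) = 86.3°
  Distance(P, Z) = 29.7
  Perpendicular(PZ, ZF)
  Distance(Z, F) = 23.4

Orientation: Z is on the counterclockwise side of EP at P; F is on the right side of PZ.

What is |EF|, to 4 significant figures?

74.73

E is at the origin; EP runs at -35.2° with length 46.5, so P = 46.5·(cos -35.2°, sin -35.2°) = (38.00, -26.80). ∠EPZ = 86.3°, so PZ runs at -35.2° + (180° − 86.3°) = 58.50° from the x-axis; with |PZ| = 29.7, Z = P + 29.7·(cos 58.50°, sin 58.50°) = (53.52, -1.481). The perpendicularity gives ZF at right angles to PZ; with |ZF| = 23.4 on the right of PZ, F = Z + 23.4·(0.8526, -0.5225) = (73.47, -13.71). Then |EF| = |F − E| = 74.73.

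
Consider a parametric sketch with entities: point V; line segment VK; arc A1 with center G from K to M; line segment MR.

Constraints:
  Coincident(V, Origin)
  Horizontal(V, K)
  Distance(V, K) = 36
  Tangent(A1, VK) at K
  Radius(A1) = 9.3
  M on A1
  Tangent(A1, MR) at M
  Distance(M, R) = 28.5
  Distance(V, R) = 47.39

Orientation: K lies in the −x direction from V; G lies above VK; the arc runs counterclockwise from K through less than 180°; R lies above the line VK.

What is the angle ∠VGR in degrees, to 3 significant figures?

89.1°

Checks: |GK| = 9.300 ✓; |GM| = 9.300 ✓; ∠(GM, MR) = 90.00° ✓; |MR| = 28.50 ✓; |VR| = 47.39 ✓.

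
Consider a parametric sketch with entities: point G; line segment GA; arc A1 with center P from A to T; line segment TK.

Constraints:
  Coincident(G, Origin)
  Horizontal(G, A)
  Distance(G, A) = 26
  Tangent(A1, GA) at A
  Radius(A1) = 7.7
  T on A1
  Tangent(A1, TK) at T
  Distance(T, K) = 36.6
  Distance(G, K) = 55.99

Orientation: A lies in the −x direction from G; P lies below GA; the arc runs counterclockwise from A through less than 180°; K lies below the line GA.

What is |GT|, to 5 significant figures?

34.532

Checks: ∠(PA, AG) = 90.00° ✓; |PT| = 7.700 ✓; ∠(PT, TK) = 90.00° ✓; |TK| = 36.60 ✓; |GK| = 55.99 ✓.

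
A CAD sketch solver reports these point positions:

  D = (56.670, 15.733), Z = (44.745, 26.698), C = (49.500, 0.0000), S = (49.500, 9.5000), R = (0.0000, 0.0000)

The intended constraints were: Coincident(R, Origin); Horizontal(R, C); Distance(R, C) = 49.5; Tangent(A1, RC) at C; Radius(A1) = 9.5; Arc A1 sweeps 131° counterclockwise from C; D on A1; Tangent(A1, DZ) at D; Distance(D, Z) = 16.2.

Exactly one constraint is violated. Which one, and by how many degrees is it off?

Tangent(A1, DZ) at D — off by 6.40°.

R = (0.00, 0.00) ✓; R.y = 0.00, C.y = 0.00 ✓; |RC| = 49.50 ✓; ∠(SC, CR) = 90.00° ✓; |SC| = 9.500 ✓; bearing(S→D) − bearing(S→C) = 131.0° ✓; |SD| = 9.500 ✓; ∠(SD, DZ) = 83.60° ✗; |DZ| = 16.20 ✓.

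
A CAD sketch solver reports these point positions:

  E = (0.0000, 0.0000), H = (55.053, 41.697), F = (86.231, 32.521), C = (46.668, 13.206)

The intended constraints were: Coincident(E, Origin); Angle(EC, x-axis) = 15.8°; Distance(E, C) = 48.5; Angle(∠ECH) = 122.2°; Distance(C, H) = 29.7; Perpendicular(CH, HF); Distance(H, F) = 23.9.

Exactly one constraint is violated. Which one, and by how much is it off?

Distance(H, F) = 23.9 — off by 8.60.

E = (0.00, 0.00) ✓; EC at 15.80° ✓; |EC| = 48.50 ✓; ∠ECH = 122.2° ✓; |CH| = 29.70 ✓; ∠(CH, HF) = 90.00° ✓; |HF| = 32.50 ✗.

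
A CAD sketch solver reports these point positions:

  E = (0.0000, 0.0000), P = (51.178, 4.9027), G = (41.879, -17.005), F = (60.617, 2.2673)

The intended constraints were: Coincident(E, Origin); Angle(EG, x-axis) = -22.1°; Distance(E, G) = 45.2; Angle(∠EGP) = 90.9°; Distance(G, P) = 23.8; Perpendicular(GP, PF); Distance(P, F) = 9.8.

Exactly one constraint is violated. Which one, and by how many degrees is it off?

Perpendicular(GP, PF) — off by 7.40°.

E = (0.00, 0.00) ✓; EG at -22.10° ✓; |EG| = 45.20 ✓; ∠EGP = 90.90° ✓; |GP| = 23.80 ✓; ∠(GP, PF) = 82.60° ✗; |PF| = 9.800 ✓.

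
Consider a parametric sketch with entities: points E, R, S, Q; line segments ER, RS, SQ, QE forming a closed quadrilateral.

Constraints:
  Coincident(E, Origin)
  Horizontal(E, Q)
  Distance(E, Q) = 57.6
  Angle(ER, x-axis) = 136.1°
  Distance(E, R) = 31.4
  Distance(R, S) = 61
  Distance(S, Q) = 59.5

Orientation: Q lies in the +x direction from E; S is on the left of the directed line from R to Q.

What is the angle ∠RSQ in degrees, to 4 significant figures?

87.23°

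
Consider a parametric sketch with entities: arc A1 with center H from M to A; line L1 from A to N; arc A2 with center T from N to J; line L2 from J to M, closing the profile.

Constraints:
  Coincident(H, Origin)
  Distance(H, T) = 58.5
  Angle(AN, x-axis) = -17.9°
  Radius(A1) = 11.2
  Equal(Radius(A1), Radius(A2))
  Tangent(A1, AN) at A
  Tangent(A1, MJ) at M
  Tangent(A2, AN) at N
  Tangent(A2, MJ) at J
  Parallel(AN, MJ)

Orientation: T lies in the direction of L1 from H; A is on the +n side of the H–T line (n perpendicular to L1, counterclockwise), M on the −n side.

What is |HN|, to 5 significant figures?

59.562

The slot axis is L1's direction at -17.9°, so u = (cos -17.9°, sin -17.9°) = (0.95159, -0.30736) and n = (−sin -17.9°, cos -17.9°) = (0.30736, 0.95159). H is at the origin and T lies 58.5 along u from H, so T = 58.5·u = (55.668, -17.980). Tangency of A1 to both parallel lines with radius 11.2 puts A and M at H ± 11.2·n: A = (3.4424, 10.658), M = (-3.4424, -10.658). Equal radii place N and J the same way about T: N = T + 11.2·n = (59.111, -7.3225), J = T − 11.2·n = (52.226, -28.638). Then |HN| = |N − H| = 59.562.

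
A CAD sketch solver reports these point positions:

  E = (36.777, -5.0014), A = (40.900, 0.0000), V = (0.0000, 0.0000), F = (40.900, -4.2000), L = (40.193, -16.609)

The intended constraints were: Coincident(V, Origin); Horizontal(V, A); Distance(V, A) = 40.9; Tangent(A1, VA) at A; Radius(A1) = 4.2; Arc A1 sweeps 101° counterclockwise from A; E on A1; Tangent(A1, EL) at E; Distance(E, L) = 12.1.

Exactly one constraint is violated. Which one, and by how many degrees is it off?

Tangent(A1, EL) at E — off by 5.40°.

V = (0.00, 0.00) ✓; V.y = 0.00, A.y = 0.00 ✓; |VA| = 40.90 ✓; ∠(FA, AV) = 90.00° ✓; |FA| = 4.200 ✓; bearing(F→E) − bearing(F→A) = 101.0° ✓; |FE| = 4.200 ✓; ∠(FE, EL) = 84.60° ✗; |EL| = 12.10 ✓.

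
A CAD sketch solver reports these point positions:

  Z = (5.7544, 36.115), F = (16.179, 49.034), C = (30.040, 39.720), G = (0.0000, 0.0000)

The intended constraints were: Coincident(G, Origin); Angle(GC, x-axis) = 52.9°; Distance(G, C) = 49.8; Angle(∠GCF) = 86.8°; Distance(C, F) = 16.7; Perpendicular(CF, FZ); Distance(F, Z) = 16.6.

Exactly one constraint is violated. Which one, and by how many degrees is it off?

Perpendicular(CF, FZ) — off by 5.00°.

G = (0.00, 0.00) ✓; GC at 52.90° ✓; |GC| = 49.80 ✓; ∠GCF = 86.80° ✓; |CF| = 16.70 ✓; ∠(CF, FZ) = 85.00° ✗; |FZ| = 16.60 ✓.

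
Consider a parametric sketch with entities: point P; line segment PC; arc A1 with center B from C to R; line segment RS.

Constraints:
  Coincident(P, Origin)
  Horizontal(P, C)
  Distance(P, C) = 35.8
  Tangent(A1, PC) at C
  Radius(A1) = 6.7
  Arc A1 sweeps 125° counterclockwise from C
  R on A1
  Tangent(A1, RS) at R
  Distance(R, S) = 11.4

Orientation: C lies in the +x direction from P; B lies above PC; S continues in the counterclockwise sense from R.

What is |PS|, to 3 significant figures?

40.0

On A1, C sits at bearing -90° from B; a 125° counterclockwise sweep puts R at bearing 35°, so R = B + 6.7·(cos 35°, sin 35°) = (41.3, 10.5). Tangency of A1 to RS means the radius BR is perpendicular to RS, so RS runs along (−sin 35°, cos 35°); with |RS| = 11.4, S = (34.7, 19.9). Then |PS| = |S − P| = 40.0.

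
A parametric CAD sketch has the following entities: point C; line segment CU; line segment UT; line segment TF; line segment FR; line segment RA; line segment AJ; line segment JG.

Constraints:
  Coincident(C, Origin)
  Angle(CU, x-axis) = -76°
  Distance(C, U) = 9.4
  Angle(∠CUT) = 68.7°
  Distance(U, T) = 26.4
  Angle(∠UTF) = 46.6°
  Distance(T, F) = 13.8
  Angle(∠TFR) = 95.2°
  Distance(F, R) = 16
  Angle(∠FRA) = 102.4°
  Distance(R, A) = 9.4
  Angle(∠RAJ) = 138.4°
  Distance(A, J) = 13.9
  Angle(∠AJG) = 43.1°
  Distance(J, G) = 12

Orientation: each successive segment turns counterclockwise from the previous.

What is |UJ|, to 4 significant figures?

25.28

∠FRA = 102.4° gives RA at -28.90° from the x-axis; with |RA| = 9.4, A = (13.97, -11.05). ∠RAJ = 138.4° gives AJ at 12.70° from the x-axis; with |AJ| = 13.9, J = (27.53, -7.989). Then |UJ| = |J − U| = 25.28.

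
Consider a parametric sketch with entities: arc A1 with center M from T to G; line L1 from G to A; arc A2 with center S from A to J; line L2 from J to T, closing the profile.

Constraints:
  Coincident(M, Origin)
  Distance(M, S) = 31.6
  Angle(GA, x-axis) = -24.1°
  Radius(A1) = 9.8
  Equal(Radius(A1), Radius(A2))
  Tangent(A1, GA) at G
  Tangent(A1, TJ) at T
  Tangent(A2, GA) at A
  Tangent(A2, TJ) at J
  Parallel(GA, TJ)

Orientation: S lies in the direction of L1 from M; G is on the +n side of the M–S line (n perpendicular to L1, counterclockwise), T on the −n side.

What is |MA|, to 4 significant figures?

33.08

The slot axis is L1's direction at -24.1°, so u = (cos -24.1°, sin -24.1°) = (0.9128, -0.4083) and n = (−sin -24.1°, cos -24.1°) = (0.4083, 0.9128). M is at the origin and S lies 31.6 along u from M, so S = 31.6·u = (28.85, -12.90). Tangency of A1 to both parallel lines with radius 9.8 puts G and T at M ± 9.8·n: G = (4.002, 8.946), T = (-4.002, -8.946). Equal radii place A and J the same way about S: A = S + 9.8·n = (32.85, -3.957), J = S − 9.8·n = (24.84, -21.85). Then |MA| = |A − M| = 33.08.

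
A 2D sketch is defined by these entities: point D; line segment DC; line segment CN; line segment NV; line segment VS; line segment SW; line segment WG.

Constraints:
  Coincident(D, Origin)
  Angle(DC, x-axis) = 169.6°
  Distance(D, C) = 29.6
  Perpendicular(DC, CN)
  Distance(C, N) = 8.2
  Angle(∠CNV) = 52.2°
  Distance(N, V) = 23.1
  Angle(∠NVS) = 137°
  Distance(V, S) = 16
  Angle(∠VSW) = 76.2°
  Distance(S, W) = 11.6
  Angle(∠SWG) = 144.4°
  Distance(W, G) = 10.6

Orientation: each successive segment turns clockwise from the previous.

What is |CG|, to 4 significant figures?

14.03

D is at the origin; DC runs at 169.6° with length 29.6, so C = (-29.11, 5.343). The perpendicularity gives CN at right angles to DC, so CN runs at 79.60°; with |CN| = 8.2, N = (-27.63, 13.41). ∠CNV = 52.2° gives NV at -48.20° from the x-axis; with |NV| = 23.1, V = (-12.24, -3.812). ∠NVS = 137.0° gives VS at -91.20° from the x-axis; with |VS| = 16.0, S = (-12.57, -19.81). ∠VSW = 76.2° gives SW at 165.0° from the x-axis; with |SW| = 11.6, W = (-23.78, -16.81). ∠SWG = 144.4° gives WG at 129.4° from the x-axis; with |WG| = 10.6, G = (-30.50, -8.615). Then |CG| = |G − C| = 14.03.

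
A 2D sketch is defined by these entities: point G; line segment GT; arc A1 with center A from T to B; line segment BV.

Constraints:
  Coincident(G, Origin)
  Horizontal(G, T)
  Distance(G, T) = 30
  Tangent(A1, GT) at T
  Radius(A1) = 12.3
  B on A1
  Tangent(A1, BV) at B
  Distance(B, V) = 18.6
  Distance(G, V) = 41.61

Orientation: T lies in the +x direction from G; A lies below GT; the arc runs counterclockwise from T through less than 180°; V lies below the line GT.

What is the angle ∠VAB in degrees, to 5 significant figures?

56.524°

G is at the origin; GT is horizontal with |GT| = 30.0 and T on the +x side, so T = (30.000, 0.0000). A1 meets GT tangentially, so AT is at right angles to GT, so A = T + (0, -12.3) = (30.000, -12.300). Since AB ⟂ BV (tangency), |AV| = √(12.3² + 18.6²) = 22.299 regardless of where B sits on A1. So V lies on both circle(G, 41.61) and circle(A, 22.299); the below-GT intersection is V = (24.218, -33.836). B is the foot of the tangent from V: B = (18.332, -16.192).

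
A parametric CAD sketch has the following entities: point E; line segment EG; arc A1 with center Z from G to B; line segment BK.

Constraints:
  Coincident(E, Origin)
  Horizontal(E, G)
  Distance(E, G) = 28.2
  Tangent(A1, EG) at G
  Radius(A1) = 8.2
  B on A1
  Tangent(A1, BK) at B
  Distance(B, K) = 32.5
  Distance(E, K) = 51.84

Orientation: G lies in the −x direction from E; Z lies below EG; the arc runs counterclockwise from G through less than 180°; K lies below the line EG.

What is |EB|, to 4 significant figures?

37.52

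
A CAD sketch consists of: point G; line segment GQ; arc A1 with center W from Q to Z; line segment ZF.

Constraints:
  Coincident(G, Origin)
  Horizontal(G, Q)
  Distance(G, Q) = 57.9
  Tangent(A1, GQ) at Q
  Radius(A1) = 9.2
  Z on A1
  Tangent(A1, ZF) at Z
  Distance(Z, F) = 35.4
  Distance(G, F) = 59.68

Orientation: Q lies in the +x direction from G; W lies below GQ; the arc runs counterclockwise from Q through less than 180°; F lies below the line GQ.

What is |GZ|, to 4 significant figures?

49.43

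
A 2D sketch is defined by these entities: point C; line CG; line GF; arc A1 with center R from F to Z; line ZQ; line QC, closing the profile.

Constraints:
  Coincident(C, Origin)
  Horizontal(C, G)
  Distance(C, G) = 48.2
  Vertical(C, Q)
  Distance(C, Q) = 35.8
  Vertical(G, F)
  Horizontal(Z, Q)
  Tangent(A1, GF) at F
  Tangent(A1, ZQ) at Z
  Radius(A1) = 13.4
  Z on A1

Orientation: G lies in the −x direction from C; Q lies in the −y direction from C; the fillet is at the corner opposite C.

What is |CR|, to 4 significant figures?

41.39

C is at the origin; C and G share the same y with |CG| = 48.2 and G on the −x side, so G = (-48.20, 0.000). C and Q share the same x with |CQ| = 35.8 and Q on the −y side, so Q = (0.000, -35.80). The virtual corner opposite C is at (-48.20, -35.80). A1 meets GF tangentially, so RF is at right angles to GF and since A1 is tangent to ZQ there, RZ ⟂ ZQ, with radius 13.4, so the center R sits 13.4 in from both sides at R = (-34.80, -22.40). Then |CR| = |R − C| = 41.39.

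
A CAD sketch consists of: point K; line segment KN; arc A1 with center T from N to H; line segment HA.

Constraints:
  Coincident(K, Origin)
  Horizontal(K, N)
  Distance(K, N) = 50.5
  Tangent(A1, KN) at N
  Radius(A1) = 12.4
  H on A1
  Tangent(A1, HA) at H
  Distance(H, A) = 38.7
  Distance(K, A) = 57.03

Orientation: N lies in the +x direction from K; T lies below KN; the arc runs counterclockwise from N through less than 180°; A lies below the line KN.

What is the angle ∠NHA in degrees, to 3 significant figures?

141°

K is at the origin; KN is horizontal with |KN| = 50.5 and N on the +x side, so N = (50.5, 0.00). A1 meets KN tangentially, so TN is at right angles to KN, so T = N + (0, -12.4) = (50.5, -12.4). Since TH ⟂ HA (tangency), |TA| = √(12.4² + 38.7²) = 40.6 regardless of where H sits on A1. So A lies on both circle(K, 57.03) and circle(T, 40.6); the below-KN intersection is A = (30.8, -48.0). H is the foot of the tangent from A: H = (38.3, -10.0).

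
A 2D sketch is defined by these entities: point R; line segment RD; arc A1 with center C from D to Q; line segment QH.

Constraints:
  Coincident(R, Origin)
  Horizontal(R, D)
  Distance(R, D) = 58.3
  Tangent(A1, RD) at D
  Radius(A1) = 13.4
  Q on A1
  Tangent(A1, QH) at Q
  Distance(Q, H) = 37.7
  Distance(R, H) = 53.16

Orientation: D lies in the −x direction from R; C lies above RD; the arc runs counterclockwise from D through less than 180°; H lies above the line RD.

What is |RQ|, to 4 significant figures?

46.68

R is at the origin; R and D share the same y with |RD| = 58.3 and D on the −x side, so D = (-58.30, 0.000). The tangent condition forces CD to be normal to RD, so C = D + (0, 13.4) = (-58.30, 13.40). Since CQ ⟂ QH (tangency), |CH| = √(13.4² + 37.7²) = 40.01 regardless of where Q sits on A1. So H lies on both circle(R, 53.16) and circle(C, 40.01); the above-RD intersection is H = (-31.33, 42.95). Q is the foot of the tangent from H: Q = (-45.95, 8.202).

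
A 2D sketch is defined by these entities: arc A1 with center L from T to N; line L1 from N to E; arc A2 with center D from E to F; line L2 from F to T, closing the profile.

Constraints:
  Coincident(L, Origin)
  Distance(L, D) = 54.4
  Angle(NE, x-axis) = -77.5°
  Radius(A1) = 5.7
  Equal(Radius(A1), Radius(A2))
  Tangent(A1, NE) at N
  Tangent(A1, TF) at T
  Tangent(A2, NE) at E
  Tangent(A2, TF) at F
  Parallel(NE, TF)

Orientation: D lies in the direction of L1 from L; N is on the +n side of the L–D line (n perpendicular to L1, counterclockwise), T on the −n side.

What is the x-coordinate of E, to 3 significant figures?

17.3

The slot axis is L1's direction at -77.5°, so u = (cos -77.5°, sin -77.5°) = (0.216, -0.976) and n = (−sin -77.5°, cos -77.5°) = (0.976, 0.216). L is at the origin and D lies 54.4 along u from L, so D = 54.4·u = (11.8, -53.1). Tangency of A1 to both parallel lines with radius 5.7 puts N and T at L ± 5.7·n: N = (5.56, 1.23), T = (-5.56, -1.23). Equal radii place E and F the same way about D: E = D + 5.7·n = (17.3, -51.9), F = D − 5.7·n = (6.21, -54.3). So E.x = 17.3.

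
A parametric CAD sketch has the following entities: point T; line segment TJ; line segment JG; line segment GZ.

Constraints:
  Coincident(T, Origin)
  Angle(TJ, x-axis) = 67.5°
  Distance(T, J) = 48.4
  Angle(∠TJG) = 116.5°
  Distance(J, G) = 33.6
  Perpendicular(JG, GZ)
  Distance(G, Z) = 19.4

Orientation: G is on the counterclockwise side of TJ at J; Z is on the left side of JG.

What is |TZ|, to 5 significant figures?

60.154

T is at the origin; TJ runs at 67.5° with length 48.4, so J = 48.4·(cos 67.5°, sin 67.5°) = (18.522, 44.716). ∠TJG = 116.5°, so JG runs at 67.5° + (180° − 116.5°) = 131.00° from the x-axis; with |JG| = 33.6, G = J + 33.6·(cos 131.00°, sin 131.00°) = (-3.5217, 70.074). The perpendicularity gives GZ at right angles to JG; with |GZ| = 19.4 on the left of JG, Z = G + 19.4·(-0.75471, -0.65606) = (-18.163, 57.346). Then |TZ| = |Z − T| = 60.154.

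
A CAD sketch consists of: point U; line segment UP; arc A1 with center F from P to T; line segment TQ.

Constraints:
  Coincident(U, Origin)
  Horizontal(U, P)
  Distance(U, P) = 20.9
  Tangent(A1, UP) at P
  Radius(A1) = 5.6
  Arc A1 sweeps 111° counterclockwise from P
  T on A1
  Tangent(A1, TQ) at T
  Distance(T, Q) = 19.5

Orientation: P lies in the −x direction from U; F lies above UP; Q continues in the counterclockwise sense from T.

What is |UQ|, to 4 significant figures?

34.35

U is at the origin; U and P share the same y with |UP| = 20.9 and P on the −x side, so P = (-20.90, 0.000). A1 meets UP tangentially, so FP is at right angles to UP, so F = P + (0, 5.6) = (-20.90, 5.600). On A1, P sits at bearing -90° from F; a 111° counterclockwise sweep puts T at bearing 21°, so T = F + 5.6·(cos 21°, sin 21°) = (-15.67, 7.607). The tangent condition forces FT to be normal to TQ, so TQ runs along (−sin 21°, cos 21°); with |TQ| = 19.5, Q = (-22.66, 25.81). Then |UQ| = |Q − U| = 34.35.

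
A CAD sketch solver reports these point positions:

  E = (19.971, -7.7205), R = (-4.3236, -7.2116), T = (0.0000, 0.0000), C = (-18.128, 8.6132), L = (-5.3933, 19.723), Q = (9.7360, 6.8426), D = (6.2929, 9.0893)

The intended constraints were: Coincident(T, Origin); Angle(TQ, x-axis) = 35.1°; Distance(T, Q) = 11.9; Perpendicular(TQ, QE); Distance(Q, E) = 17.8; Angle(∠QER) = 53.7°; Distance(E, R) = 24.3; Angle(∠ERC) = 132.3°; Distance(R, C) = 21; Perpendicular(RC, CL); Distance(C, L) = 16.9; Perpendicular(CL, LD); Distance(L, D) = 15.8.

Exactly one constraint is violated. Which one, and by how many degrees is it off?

Perpendicular(CL, LD) — off by 6.60°.

T = (0.00, 0.00) ✓; TQ at 35.10° ✓; |TQ| = 11.90 ✓; ∠(TQ, QE) = 90.00° ✓; |QE| = 17.80 ✓; ∠QER = 53.70° ✓; |ER| = 24.30 ✓; ∠ERC = 132.3° ✓; |RC| = 21.00 ✓; ∠(RC, CL) = 90.00° ✓; |CL| = 16.90 ✓; ∠(CL, LD) = 83.40° ✗; |LD| = 15.80 ✓.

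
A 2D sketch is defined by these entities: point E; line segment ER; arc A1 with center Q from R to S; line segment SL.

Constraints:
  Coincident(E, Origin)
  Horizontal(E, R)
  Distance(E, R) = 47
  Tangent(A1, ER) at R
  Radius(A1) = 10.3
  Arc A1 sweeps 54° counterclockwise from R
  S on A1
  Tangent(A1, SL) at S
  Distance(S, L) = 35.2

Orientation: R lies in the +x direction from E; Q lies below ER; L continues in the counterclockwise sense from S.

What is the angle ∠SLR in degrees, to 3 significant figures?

5.57°

E is at the origin; ER is horizontal with |ER| = 47.0 and R on the +x side, so R = (47.0, 0.00). The tangent condition forces QR to be normal to ER, so Q = R + (0, -10.3) = (47.0, -10.3). On A1, R sits at bearing 90° from Q; a 54° counterclockwise sweep puts S at bearing 144°, so S = Q + 10.3·(cos 144°, sin 144°) = (38.7, -4.25). Tangency of A1 to SL means the radius QS is perpendicular to SL, so SL runs along (−sin 144°, cos 144°); with |SL| = 35.2, L = (18.0, -32.7). Then cos ∠SLR = LS·LR / (|LS||LR|), giving 5.57°.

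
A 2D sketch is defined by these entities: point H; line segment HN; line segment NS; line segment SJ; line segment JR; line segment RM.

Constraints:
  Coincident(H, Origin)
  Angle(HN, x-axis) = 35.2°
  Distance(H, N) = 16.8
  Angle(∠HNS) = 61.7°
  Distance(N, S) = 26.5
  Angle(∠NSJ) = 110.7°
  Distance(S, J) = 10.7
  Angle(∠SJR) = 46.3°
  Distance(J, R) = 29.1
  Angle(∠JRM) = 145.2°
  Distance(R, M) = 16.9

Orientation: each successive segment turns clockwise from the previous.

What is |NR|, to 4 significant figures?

3.751

H is at the origin; HN runs at 35.2° with length 16.8, so N = (13.73, 9.684). ∠HNS = 61.7° gives NS at -83.10° from the x-axis; with |NS| = 26.5, S = (16.91, -16.62). ∠NSJ = 110.7° gives SJ at -152.4° from the x-axis; with |SJ| = 10.7, J = (7.429, -21.58). ∠SJR = 46.3° gives JR at 73.90° from the x-axis; with |JR| = 29.1, R = (15.50, 6.377). Then |NR| = |R − N| = 3.751.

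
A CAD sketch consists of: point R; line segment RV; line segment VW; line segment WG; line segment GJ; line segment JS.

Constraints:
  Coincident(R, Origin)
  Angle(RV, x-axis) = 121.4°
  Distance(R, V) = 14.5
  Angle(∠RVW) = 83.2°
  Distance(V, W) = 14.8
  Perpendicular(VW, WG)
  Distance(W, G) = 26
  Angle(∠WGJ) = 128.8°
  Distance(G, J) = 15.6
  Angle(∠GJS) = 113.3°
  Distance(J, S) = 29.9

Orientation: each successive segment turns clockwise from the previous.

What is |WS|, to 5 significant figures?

44.307

R is at the origin; RV runs at 121.4° with length 14.5, so V = (-7.5546, 12.376). ∠RVW = 83.2° gives VW at 24.600° from the x-axis; with |VW| = 14.8, W = (5.9021, 18.537). The perpendicularity gives WG at right angles to VW, so WG runs at -65.400°; with |WG| = 26.0, G = (16.725, -5.1027). ∠WGJ = 128.8° gives GJ at -116.60° from the x-axis; with |GJ| = 15.6, J = (9.7403, -19.052). ∠GJS = 113.3° gives JS at 176.70° from the x-axis; with |JS| = 29.9, S = (-20.110, -17.330). Then |WS| = |S − W| = 44.307.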